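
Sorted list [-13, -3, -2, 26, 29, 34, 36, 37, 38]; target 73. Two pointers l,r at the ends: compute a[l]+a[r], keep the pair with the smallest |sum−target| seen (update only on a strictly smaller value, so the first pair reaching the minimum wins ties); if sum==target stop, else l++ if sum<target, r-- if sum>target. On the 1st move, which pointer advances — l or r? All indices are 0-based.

l=0 r=8: -13+38=25 d=48 *, l++

l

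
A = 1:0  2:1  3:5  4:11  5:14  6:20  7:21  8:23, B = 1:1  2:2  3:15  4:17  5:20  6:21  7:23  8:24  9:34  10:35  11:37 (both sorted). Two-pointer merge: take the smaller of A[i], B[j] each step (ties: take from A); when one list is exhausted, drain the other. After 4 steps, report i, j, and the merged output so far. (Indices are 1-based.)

i=3, j=3, merged so far=[0, 1, 1, 2]

[i=1,j=1] A[i]=0<=B[j]=1 take 0 → i++
[i=2,j=1] A[i]=1<=B[j]=1 take 1 → i++
[i=3,j=1] A[i]=5>B[j]=1 take 1 → j++
[i=3,j=2] A[i]=5>B[j]=2 take 2 → j++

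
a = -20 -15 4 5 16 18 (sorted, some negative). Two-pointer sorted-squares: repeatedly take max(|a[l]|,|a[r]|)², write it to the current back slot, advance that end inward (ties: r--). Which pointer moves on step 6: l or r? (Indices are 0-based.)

[0,5] |-20|>|18| out[5]=400 → l++
[1,5] |-15|<=|18| out[4]=324 → r--
[1,4] |-15|<=|16| out[3]=256 → r--
[1,3] |-15|>|5| out[2]=225 → l++
[2,3] |4|<=|5| out[1]=25 → r--
[2,2] |4|<=|4| out[0]=16 → r--

r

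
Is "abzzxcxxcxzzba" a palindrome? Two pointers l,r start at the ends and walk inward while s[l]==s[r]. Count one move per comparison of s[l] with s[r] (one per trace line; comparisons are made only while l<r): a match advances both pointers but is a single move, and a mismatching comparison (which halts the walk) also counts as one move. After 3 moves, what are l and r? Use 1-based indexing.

l=4, r=11

l=1 r=14: 'a'=='a', l++,r--
l=2 r=13: 'b'=='b', l++,r--
l=3 r=12: 'z'=='z', l++,r--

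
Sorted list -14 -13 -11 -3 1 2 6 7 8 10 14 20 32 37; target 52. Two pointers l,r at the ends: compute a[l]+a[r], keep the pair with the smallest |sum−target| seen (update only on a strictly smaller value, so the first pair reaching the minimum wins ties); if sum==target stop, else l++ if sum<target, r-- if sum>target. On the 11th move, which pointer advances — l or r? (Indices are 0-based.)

[0,13] -14+37=23 d=29 * → l++
[1,13] -13+37=24 d=28 * → l++
[2,13] -11+37=26 d=26 * → l++
[3,13] -3+37=34 d=18 * → l++
[4,13] 1+37=38 d=14 * → l++
[5,13] 2+37=39 d=13 * → l++
[6,13] 6+37=43 d=9 * → l++
[7,13] 7+37=44 d=8 * → l++
[8,13] 8+37=45 d=7 * → l++
[9,13] 10+37=47 d=5 * → l++
[10,13] 14+37=51 d=1 * → l++

l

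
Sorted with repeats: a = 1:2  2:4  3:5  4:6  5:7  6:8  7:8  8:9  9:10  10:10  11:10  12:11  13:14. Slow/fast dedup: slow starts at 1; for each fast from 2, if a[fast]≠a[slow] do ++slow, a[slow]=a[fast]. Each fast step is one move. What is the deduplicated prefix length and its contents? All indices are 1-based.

length 10; prefix = [2, 4, 5, 6, 7, 8, 9, 10, 11, 14]

(s=1,f=2) a[fast]=4≠a[slow]=2 write a[2]=4 → slow++,fast++
(s=2,f=3) a[fast]=5≠a[slow]=4 write a[3]=5 → slow++,fast++
(s=3,f=4) a[fast]=6≠a[slow]=5 write a[4]=6 → slow++,fast++
(s=4,f=5) a[fast]=7≠a[slow]=6 write a[5]=7 → slow++,fast++
(s=5,f=6) a[fast]=8≠a[slow]=7 write a[6]=8 → slow++,fast++
(s=6,f=7) a[fast]=8=a[slow] dup → fast++
(s=6,f=8) a[fast]=9≠a[slow]=8 write a[7]=9 → slow++,fast++
(s=7,f=9) a[fast]=10≠a[slow]=9 write a[8]=10 → slow++,fast++
(s=8,f=10) a[fast]=10=a[slow] dup → fast++
(s=8,f=11) a[fast]=10=a[slow] dup → fast++
(s=8,f=12) a[fast]=11≠a[slow]=10 write a[9]=11 → slow++,fast++
(s=9,f=13) a[fast]=14≠a[slow]=11 write a[10]=14 → slow++,fast++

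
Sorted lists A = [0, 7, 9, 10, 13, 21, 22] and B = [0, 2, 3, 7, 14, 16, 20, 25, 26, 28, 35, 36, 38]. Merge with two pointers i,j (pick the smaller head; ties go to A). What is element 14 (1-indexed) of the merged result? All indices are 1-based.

[i=1,j=1] A[i]=0<=B[j]=0 take 0 → i++
[i=2,j=1] A[i]=7>B[j]=0 take 0 → j++
[i=2,j=2] A[i]=7>B[j]=2 take 2 → j++
[i=2,j=3] A[i]=7>B[j]=3 take 3 → j++
[i=2,j=4] A[i]=7<=B[j]=7 take 7 → i++
[i=3,j=4] A[i]=9>B[j]=7 take 7 → j++
[i=3,j=5] A[i]=9<=B[j]=14 take 9 → i++
[i=4,j=5] A[i]=10<=B[j]=14 take 10 → i++
[i=5,j=5] A[i]=13<=B[j]=14 take 13 → i++
[i=6,j=5] A[i]=21>B[j]=14 take 14 → j++
[i=6,j=6] A[i]=21>B[j]=16 take 16 → j++
[i=6,j=7] A[i]=21>B[j]=20 take 20 → j++
[i=6,j=8] A[i]=21<=B[j]=25 take 21 → i++
[i=7,j=8] A[i]=22<=B[j]=25 take 22 → i++
[i=8,j=8] A done, take B[j]=25 → j++
[i=8,j=9] A done, take B[j]=26 → j++
[i=8,j=10] A done, take B[j]=28 → j++
[i=8,j=11] A done, take B[j]=35 → j++
[i=8,j=12] A done, take B[j]=36 → j++
[i=8,j=13] A done, take B[j]=38 → j++

merged[14] = 22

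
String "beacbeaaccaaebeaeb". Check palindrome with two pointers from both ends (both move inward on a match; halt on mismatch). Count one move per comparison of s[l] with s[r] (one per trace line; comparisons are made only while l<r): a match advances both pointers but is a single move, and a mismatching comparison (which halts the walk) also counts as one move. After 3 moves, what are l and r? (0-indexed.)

l=3, r=14

l=0 r=17: 'b'=='b', l++,r--
l=1 r=16: 'e'=='e', l++,r--
l=2 r=15: 'a'=='a', l++,r--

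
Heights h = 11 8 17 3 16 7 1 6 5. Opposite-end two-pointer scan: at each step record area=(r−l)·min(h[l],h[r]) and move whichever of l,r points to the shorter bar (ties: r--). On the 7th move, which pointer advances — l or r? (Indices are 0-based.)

l=0 r=8: min(11,5)*8=40 best=40 *, r--
l=0 r=7: min(11,6)*7=42 best=42 *, r--
l=0 r=6: min(11,1)*6=6 best=42, r--
l=0 r=5: min(11,7)*5=35 best=42, r--
l=0 r=4: min(11,16)*4=44 best=44 *, l++
l=1 r=4: min(8,16)*3=24 best=44, l++
l=2 r=4: min(17,16)*2=32 best=44, r--

r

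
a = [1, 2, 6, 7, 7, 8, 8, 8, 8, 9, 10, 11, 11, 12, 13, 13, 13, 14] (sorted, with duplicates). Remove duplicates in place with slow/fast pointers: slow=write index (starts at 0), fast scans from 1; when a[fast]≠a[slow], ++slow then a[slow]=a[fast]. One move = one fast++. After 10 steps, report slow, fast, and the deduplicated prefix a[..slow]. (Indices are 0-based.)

slow=0 fast=1: a[fast]=2≠a[slow]=1 write a[1]=2, slow++,fast++
slow=1 fast=2: a[fast]=6≠a[slow]=2 write a[2]=6, slow++,fast++
slow=2 fast=3: a[fast]=7≠a[slow]=6 write a[3]=7, slow++,fast++
slow=3 fast=4: a[fast]=7=a[slow] dup, fast++
slow=3 fast=5: a[fast]=8≠a[slow]=7 write a[4]=8, slow++,fast++
slow=4 fast=6: a[fast]=8=a[slow] dup, fast++
slow=4 fast=7: a[fast]=8=a[slow] dup, fast++
slow=4 fast=8: a[fast]=8=a[slow] dup, fast++
slow=4 fast=9: a[fast]=9≠a[slow]=8 write a[5]=9, slow++,fast++
slow=5 fast=10: a[fast]=10≠a[slow]=9 write a[6]=10, slow++,fast++

slow=6, fast=11, prefix=[1, 2, 6, 7, 8, 9, 10]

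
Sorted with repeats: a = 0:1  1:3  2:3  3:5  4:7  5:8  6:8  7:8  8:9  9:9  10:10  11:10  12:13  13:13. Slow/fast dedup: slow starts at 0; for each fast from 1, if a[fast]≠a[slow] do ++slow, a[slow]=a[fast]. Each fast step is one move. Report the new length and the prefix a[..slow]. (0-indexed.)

(s=0,f=1) a[fast]=3≠a[slow]=1 write a[1]=3 → slow++,fast++
(s=1,f=2) a[fast]=3=a[slow] dup → fast++
(s=1,f=3) a[fast]=5≠a[slow]=3 write a[2]=5 → slow++,fast++
(s=2,f=4) a[fast]=7≠a[slow]=5 write a[3]=7 → slow++,fast++
(s=3,f=5) a[fast]=8≠a[slow]=7 write a[4]=8 → slow++,fast++
(s=4,f=6) a[fast]=8=a[slow] dup → fast++
(s=4,f=7) a[fast]=8=a[slow] dup → fast++
(s=4,f=8) a[fast]=9≠a[slow]=8 write a[5]=9 → slow++,fast++
(s=5,f=9) a[fast]=9=a[slow] dup → fast++
(s=5,f=10) a[fast]=10≠a[slow]=9 write a[6]=10 → slow++,fast++
(s=6,f=11) a[fast]=10=a[slow] dup → fast++
(s=6,f=12) a[fast]=13≠a[slow]=10 write a[7]=13 → slow++,fast++
(s=7,f=13) a[fast]=13=a[slow] dup → fast++

length 8; prefix = [1, 3, 5, 7, 8, 9, 10, 13]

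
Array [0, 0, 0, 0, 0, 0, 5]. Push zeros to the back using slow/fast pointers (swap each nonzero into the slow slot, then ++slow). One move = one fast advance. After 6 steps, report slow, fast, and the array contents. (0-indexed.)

slow=0, fast=6, a=[0, 0, 0, 0, 0, 0, 5]

(s=0,f=0) a[fast]=0 → fast++
(s=0,f=1) a[fast]=0 → fast++
(s=0,f=2) a[fast]=0 → fast++
(s=0,f=3) a[fast]=0 → fast++
(s=0,f=4) a[fast]=0 → fast++
(s=0,f=5) a[fast]=0 → fast++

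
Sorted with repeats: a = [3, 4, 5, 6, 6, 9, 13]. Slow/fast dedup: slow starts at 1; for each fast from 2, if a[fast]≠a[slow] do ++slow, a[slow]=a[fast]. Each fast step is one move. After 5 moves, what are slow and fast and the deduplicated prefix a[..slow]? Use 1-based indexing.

slow=1 fast=2: a[fast]=4≠a[slow]=3 write a[2]=4, slow++,fast++
slow=2 fast=3: a[fast]=5≠a[slow]=4 write a[3]=5, slow++,fast++
slow=3 fast=4: a[fast]=6≠a[slow]=5 write a[4]=6, slow++,fast++
slow=4 fast=5: a[fast]=6=a[slow] dup, fast++
slow=4 fast=6: a[fast]=9≠a[slow]=6 write a[5]=9, slow++,fast++

slow=5, fast=7, prefix=[3, 4, 5, 6, 9]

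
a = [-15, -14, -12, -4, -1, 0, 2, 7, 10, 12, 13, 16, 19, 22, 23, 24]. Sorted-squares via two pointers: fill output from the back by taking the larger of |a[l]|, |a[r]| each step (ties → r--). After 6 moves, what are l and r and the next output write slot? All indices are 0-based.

l=0 r=15: |-15|<=|24| out[15]=576, r--
l=0 r=14: |-15|<=|23| out[14]=529, r--
l=0 r=13: |-15|<=|22| out[13]=484, r--
l=0 r=12: |-15|<=|19| out[12]=361, r--
l=0 r=11: |-15|<=|16| out[11]=256, r--
l=0 r=10: |-15|>|13| out[10]=225, l++

l=1, r=10, next write slot=9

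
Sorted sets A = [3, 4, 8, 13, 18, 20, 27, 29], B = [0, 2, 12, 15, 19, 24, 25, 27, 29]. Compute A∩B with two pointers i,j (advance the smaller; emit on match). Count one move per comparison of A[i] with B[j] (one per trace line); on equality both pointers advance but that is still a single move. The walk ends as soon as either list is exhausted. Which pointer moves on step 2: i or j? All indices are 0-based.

i=0 j=0: 3>0, j++
i=0 j=1: 3>2, j++

j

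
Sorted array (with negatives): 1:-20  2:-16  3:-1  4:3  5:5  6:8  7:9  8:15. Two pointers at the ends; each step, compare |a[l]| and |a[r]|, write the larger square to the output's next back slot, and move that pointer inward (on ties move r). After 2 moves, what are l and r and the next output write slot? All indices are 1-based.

l=1 r=8: |-20|>|15| out[8]=400, l++
l=2 r=8: |-16|>|15| out[7]=256, l++

l=3, r=8, next write slot=6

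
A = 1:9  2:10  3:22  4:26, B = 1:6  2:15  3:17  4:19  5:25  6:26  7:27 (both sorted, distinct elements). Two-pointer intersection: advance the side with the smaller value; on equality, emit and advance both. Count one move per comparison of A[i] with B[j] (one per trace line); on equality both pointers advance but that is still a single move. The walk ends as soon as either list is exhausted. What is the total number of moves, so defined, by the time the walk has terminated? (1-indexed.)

i=1 j=1: 9>6, j++
i=1 j=2: 9<15, i++
i=2 j=2: 10<15, i++
i=3 j=2: 22>15, j++
i=3 j=3: 22>17, j++
i=3 j=4: 22>19, j++
i=3 j=5: 22<25, i++
i=4 j=5: 26>25, j++
i=4 j=6: 26==26 emit, i++,j++

9 moves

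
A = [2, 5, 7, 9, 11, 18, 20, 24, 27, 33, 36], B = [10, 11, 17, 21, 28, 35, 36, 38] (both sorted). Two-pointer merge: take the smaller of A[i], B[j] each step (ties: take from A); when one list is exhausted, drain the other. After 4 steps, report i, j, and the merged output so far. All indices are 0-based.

[i=0,j=0] A[i]=2<=B[j]=10 take 2 → i++
[i=1,j=0] A[i]=5<=B[j]=10 take 5 → i++
[i=2,j=0] A[i]=7<=B[j]=10 take 7 → i++
[i=3,j=0] A[i]=9<=B[j]=10 take 9 → i++

i=4, j=0, merged so far=[2, 5, 7, 9]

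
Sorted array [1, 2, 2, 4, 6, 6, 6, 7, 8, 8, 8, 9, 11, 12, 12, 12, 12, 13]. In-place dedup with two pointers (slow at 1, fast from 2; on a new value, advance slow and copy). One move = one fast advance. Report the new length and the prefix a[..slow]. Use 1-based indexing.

(s=1,f=2) a[fast]=2≠a[slow]=1 write a[2]=2 → slow++,fast++
(s=2,f=3) a[fast]=2=a[slow] dup → fast++
(s=2,f=4) a[fast]=4≠a[slow]=2 write a[3]=4 → slow++,fast++
(s=3,f=5) a[fast]=6≠a[slow]=4 write a[4]=6 → slow++,fast++
(s=4,f=6) a[fast]=6=a[slow] dup → fast++
(s=4,f=7) a[fast]=6=a[slow] dup → fast++
(s=4,f=8) a[fast]=7≠a[slow]=6 write a[5]=7 → slow++,fast++
(s=5,f=9) a[fast]=8≠a[slow]=7 write a[6]=8 → slow++,fast++
(s=6,f=10) a[fast]=8=a[slow] dup → fast++
(s=6,f=11) a[fast]=8=a[slow] dup → fast++
(s=6,f=12) a[fast]=9≠a[slow]=8 write a[7]=9 → slow++,fast++
(s=7,f=13) a[fast]=11≠a[slow]=9 write a[8]=11 → slow++,fast++
(s=8,f=14) a[fast]=12≠a[slow]=11 write a[9]=12 → slow++,fast++
(s=9,f=15) a[fast]=12=a[slow] dup → fast++
(s=9,f=16) a[fast]=12=a[slow] dup → fast++
(s=9,f=17) a[fast]=12=a[slow] dup → fast++
(s=9,f=18) a[fast]=13≠a[slow]=12 write a[10]=13 → slow++,fast++

length 10; prefix = [1, 2, 4, 6, 7, 8, 9, 11, 12, 13]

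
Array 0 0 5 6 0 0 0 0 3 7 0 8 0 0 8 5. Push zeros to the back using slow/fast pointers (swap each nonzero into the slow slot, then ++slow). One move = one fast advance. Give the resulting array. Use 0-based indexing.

slow=0 fast=0: a[fast]=0, fast++
slow=0 fast=1: a[fast]=0, fast++
slow=0 fast=2: a[fast]=5≠0 swap→a[0]=5, slow++,fast++
slow=1 fast=3: a[fast]=6≠0 swap→a[1]=6, slow++,fast++
slow=2 fast=4: a[fast]=0, fast++
slow=2 fast=5: a[fast]=0, fast++
slow=2 fast=6: a[fast]=0, fast++
slow=2 fast=7: a[fast]=0, fast++
slow=2 fast=8: a[fast]=3≠0 swap→a[2]=3, slow++,fast++
slow=3 fast=9: a[fast]=7≠0 swap→a[3]=7, slow++,fast++
slow=4 fast=10: a[fast]=0, fast++
slow=4 fast=11: a[fast]=8≠0 swap→a[4]=8, slow++,fast++
slow=5 fast=12: a[fast]=0, fast++
slow=5 fast=13: a[fast]=0, fast++
slow=5 fast=14: a[fast]=8≠0 swap→a[5]=8, slow++,fast++
slow=6 fast=15: a[fast]=5≠0 swap→a[6]=5, slow++,fast++

[5, 6, 3, 7, 8, 8, 5, 0, 0, 0, 0, 0, 0, 0, 0, 0]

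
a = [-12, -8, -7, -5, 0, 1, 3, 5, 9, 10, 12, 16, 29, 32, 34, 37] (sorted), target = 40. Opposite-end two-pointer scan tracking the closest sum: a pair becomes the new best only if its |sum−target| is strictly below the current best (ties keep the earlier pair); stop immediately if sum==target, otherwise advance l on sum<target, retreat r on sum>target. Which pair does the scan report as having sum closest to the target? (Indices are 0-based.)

pair (3, 37) with sum 40 (|Δ|=0)

l=0 r=15: -12+37=25 d=15 *, l++
l=1 r=15: -8+37=29 d=11 *, l++
l=2 r=15: -7+37=30 d=10 *, l++
l=3 r=15: -5+37=32 d=8 *, l++
l=4 r=15: 0+37=37 d=3 *, l++
l=5 r=15: 1+37=38 d=2 *, l++
l=6 r=15: 3+37=40 d=0 *, stop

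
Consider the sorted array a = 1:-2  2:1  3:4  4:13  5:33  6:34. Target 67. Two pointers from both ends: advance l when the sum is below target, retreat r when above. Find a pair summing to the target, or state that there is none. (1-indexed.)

(33, 34)

l=1 r=6: -2+34=32 <67, l++
l=2 r=6: 1+34=35 <67, l++
l=3 r=6: 4+34=38 <67, l++
l=4 r=6: 13+34=47 <67, l++
l=5 r=6: 33+34=67, found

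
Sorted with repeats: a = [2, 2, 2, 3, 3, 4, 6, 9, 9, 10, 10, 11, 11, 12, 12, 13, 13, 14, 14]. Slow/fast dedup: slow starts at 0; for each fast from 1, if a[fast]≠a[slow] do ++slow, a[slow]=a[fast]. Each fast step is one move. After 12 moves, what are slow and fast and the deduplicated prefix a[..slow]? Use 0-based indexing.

(s=0,f=1) a[fast]=2=a[slow] dup → fast++
(s=0,f=2) a[fast]=2=a[slow] dup → fast++
(s=0,f=3) a[fast]=3≠a[slow]=2 write a[1]=3 → slow++,fast++
(s=1,f=4) a[fast]=3=a[slow] dup → fast++
(s=1,f=5) a[fast]=4≠a[slow]=3 write a[2]=4 → slow++,fast++
(s=2,f=6) a[fast]=6≠a[slow]=4 write a[3]=6 → slow++,fast++
(s=3,f=7) a[fast]=9≠a[slow]=6 write a[4]=9 → slow++,fast++
(s=4,f=8) a[fast]=9=a[slow] dup → fast++
(s=4,f=9) a[fast]=10≠a[slow]=9 write a[5]=10 → slow++,fast++
(s=5,f=10) a[fast]=10=a[slow] dup → fast++
(s=5,f=11) a[fast]=11≠a[slow]=10 write a[6]=11 → slow++,fast++
(s=6,f=12) a[fast]=11=a[slow] dup → fast++

slow=6, fast=13, prefix=[2, 3, 4, 6, 9, 10, 11]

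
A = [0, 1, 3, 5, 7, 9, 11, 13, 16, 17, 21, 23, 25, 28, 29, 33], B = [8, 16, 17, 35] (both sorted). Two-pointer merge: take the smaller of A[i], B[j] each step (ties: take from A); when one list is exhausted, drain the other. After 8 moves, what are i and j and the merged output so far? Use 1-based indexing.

i=8, j=2, merged so far=[0, 1, 3, 5, 7, 8, 9, 11]

[i=1,j=1] A[i]=0<=B[j]=8 take 0 → i++
[i=2,j=1] A[i]=1<=B[j]=8 take 1 → i++
[i=3,j=1] A[i]=3<=B[j]=8 take 3 → i++
[i=4,j=1] A[i]=5<=B[j]=8 take 5 → i++
[i=5,j=1] A[i]=7<=B[j]=8 take 7 → i++
[i=6,j=1] A[i]=9>B[j]=8 take 8 → j++
[i=6,j=2] A[i]=9<=B[j]=16 take 9 → i++
[i=7,j=2] A[i]=11<=B[j]=16 take 11 → i++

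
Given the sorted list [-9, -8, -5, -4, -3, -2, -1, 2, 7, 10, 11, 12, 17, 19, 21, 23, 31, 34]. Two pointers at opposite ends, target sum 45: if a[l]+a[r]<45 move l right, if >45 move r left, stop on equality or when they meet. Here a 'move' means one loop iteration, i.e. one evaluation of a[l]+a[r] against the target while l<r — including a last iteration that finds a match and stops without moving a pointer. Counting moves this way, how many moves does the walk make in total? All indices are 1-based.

l=1 r=18: -9+34=25 <45, l++
l=2 r=18: -8+34=26 <45, l++
l=3 r=18: -5+34=29 <45, l++
l=4 r=18: -4+34=30 <45, l++
l=5 r=18: -3+34=31 <45, l++
l=6 r=18: -2+34=32 <45, l++
l=7 r=18: -1+34=33 <45, l++
l=8 r=18: 2+34=36 <45, l++
l=9 r=18: 7+34=41 <45, l++
l=10 r=18: 10+34=44 <45, l++
l=11 r=18: 11+34=45, found

11 moves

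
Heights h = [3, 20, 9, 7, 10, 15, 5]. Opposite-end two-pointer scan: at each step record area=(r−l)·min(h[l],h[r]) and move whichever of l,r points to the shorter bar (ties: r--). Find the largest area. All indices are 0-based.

l=0 r=6: min(3,5)*6=18 best=18 *, l++
l=1 r=6: min(20,5)*5=25 best=25 *, r--
l=1 r=5: min(20,15)*4=60 best=60 *, r--
l=1 r=4: min(20,10)*3=30 best=60, r--
l=1 r=3: min(20,7)*2=14 best=60, r--
l=1 r=2: min(20,9)*1=9 best=60, r--

max area = 60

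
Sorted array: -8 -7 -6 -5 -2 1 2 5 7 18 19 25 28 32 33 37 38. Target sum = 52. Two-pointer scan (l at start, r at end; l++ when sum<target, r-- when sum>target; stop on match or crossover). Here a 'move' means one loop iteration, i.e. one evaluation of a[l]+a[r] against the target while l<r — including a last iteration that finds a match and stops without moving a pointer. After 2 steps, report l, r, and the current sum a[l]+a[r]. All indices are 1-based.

l=3, r=17, sum=32

[1,17] -8+38=30 <52 → l++
[2,17] -7+38=31 <52 → l++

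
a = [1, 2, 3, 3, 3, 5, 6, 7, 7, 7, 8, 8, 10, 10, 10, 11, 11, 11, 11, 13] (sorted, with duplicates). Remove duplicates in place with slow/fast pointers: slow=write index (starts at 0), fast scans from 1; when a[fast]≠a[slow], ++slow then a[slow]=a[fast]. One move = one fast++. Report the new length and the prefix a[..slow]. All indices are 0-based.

length 10; prefix = [1, 2, 3, 5, 6, 7, 8, 10, 11, 13]

slow=0 fast=1: a[fast]=2≠a[slow]=1 write a[1]=2, slow++,fast++
slow=1 fast=2: a[fast]=3≠a[slow]=2 write a[2]=3, slow++,fast++
slow=2 fast=3: a[fast]=3=a[slow] dup, fast++
slow=2 fast=4: a[fast]=3=a[slow] dup, fast++
slow=2 fast=5: a[fast]=5≠a[slow]=3 write a[3]=5, slow++,fast++
slow=3 fast=6: a[fast]=6≠a[slow]=5 write a[4]=6, slow++,fast++
slow=4 fast=7: a[fast]=7≠a[slow]=6 write a[5]=7, slow++,fast++
slow=5 fast=8: a[fast]=7=a[slow] dup, fast++
slow=5 fast=9: a[fast]=7=a[slow] dup, fast++
slow=5 fast=10: a[fast]=8≠a[slow]=7 write a[6]=8, slow++,fast++
slow=6 fast=11: a[fast]=8=a[slow] dup, fast++
slow=6 fast=12: a[fast]=10≠a[slow]=8 write a[7]=10, slow++,fast++
slow=7 fast=13: a[fast]=10=a[slow] dup, fast++
slow=7 fast=14: a[fast]=10=a[slow] dup, fast++
slow=7 fast=15: a[fast]=11≠a[slow]=10 write a[8]=11, slow++,fast++
slow=8 fast=16: a[fast]=11=a[slow] dup, fast++
slow=8 fast=17: a[fast]=11=a[slow] dup, fast++
slow=8 fast=18: a[fast]=11=a[slow] dup, fast++
slow=8 fast=19: a[fast]=13≠a[slow]=11 write a[9]=13, slow++,fast++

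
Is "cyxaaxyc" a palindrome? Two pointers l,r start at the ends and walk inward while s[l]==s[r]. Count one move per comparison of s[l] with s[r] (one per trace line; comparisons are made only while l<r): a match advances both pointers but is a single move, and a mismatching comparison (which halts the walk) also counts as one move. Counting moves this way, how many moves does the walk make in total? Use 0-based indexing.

l=0 r=7: 'c'=='c', l++,r--
l=1 r=6: 'y'=='y', l++,r--
l=2 r=5: 'x'=='x', l++,r--
l=3 r=4: 'a'=='a', l++,r--

4 moves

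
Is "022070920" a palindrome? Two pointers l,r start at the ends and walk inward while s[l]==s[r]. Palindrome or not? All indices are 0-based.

[0,8] '0'=='0' → l++,r--
[1,7] '2'=='2' → l++,r--
[2,6] '2'!='9' → stop

not a palindrome (mismatch at 2,6)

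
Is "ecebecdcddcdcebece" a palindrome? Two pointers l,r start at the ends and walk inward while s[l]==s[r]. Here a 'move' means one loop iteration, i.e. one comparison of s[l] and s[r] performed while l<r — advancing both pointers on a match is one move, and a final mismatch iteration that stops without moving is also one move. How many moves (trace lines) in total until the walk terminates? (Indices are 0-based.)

9 moves

l=0 r=17: 'e'=='e', l++,r--
l=1 r=16: 'c'=='c', l++,r--
l=2 r=15: 'e'=='e', l++,r--
l=3 r=14: 'b'=='b', l++,r--
l=4 r=13: 'e'=='e', l++,r--
l=5 r=12: 'c'=='c', l++,r--
l=6 r=11: 'd'=='d', l++,r--
l=7 r=10: 'c'=='c', l++,r--
l=8 r=9: 'd'=='d', l++,r--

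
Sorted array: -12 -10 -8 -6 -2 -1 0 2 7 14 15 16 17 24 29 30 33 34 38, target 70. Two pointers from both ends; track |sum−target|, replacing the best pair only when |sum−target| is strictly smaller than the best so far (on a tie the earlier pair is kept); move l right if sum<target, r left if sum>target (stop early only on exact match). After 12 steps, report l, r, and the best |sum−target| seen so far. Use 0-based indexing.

l=12, r=18, best |Δ|=16

l=0 r=18: -12+38=26 d=44 *, l++
l=1 r=18: -10+38=28 d=42 *, l++
l=2 r=18: -8+38=30 d=40 *, l++
l=3 r=18: -6+38=32 d=38 *, l++
l=4 r=18: -2+38=36 d=34 *, l++
l=5 r=18: -1+38=37 d=33 *, l++
l=6 r=18: 0+38=38 d=32 *, l++
l=7 r=18: 2+38=40 d=30 *, l++
l=8 r=18: 7+38=45 d=25 *, l++
l=9 r=18: 14+38=52 d=18 *, l++
l=10 r=18: 15+38=53 d=17 *, l++
l=11 r=18: 16+38=54 d=16 *, l++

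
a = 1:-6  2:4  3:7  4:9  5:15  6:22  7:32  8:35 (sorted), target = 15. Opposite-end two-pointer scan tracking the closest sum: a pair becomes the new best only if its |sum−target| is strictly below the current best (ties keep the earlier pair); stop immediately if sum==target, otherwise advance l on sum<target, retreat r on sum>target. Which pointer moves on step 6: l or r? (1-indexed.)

l

l=1 r=8: -6+35=29 d=14 *, r--
l=1 r=7: -6+32=26 d=11 *, r--
l=1 r=6: -6+22=16 d=1 *, r--
l=1 r=5: -6+15=9 d=6, l++
l=2 r=5: 4+15=19 d=4, r--
l=2 r=4: 4+9=13 d=2, l++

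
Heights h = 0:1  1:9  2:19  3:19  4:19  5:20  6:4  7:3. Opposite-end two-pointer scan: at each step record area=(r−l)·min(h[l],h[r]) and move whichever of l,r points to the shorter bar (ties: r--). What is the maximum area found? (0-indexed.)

l=0 r=7: min(1,3)*7=7 best=7 *, l++
l=1 r=7: min(9,3)*6=18 best=18 *, r--
l=1 r=6: min(9,4)*5=20 best=20 *, r--
l=1 r=5: min(9,20)*4=36 best=36 *, l++
l=2 r=5: min(19,20)*3=57 best=57 *, l++
l=3 r=5: min(19,20)*2=38 best=57, l++
l=4 r=5: min(19,20)*1=19 best=57, l++

max area = 57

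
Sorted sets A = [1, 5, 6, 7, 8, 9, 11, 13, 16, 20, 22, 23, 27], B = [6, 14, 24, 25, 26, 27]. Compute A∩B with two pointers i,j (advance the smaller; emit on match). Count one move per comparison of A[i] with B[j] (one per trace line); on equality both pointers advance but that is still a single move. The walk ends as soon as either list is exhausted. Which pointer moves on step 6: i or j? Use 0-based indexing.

i=0 j=0: 1<6, i++
i=1 j=0: 5<6, i++
i=2 j=0: 6==6 emit, i++,j++
i=3 j=1: 7<14, i++
i=4 j=1: 8<14, i++
i=5 j=1: 9<14, i++

i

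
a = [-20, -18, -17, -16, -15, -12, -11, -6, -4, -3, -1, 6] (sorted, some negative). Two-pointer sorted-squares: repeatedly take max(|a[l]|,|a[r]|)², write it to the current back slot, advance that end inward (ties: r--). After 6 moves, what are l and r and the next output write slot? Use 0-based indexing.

l=0 r=11: |-20|>|6| out[11]=400, l++
l=1 r=11: |-18|>|6| out[10]=324, l++
l=2 r=11: |-17|>|6| out[9]=289, l++
l=3 r=11: |-16|>|6| out[8]=256, l++
l=4 r=11: |-15|>|6| out[7]=225, l++
l=5 r=11: |-12|>|6| out[6]=144, l++

l=6, r=11, next write slot=5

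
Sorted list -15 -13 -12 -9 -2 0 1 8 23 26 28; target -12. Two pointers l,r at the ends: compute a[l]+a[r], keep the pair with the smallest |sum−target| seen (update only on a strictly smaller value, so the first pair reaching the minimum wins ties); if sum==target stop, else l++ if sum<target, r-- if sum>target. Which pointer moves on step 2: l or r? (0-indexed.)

[0,10] -15+28=13 d=25 * → r--
[0,9] -15+26=11 d=23 * → r--

r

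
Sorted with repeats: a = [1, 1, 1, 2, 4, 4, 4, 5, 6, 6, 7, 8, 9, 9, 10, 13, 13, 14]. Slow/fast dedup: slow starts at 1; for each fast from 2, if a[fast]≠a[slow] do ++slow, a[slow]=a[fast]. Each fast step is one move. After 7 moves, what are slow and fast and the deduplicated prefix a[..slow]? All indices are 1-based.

(s=1,f=2) a[fast]=1=a[slow] dup → fast++
(s=1,f=3) a[fast]=1=a[slow] dup → fast++
(s=1,f=4) a[fast]=2≠a[slow]=1 write a[2]=2 → slow++,fast++
(s=2,f=5) a[fast]=4≠a[slow]=2 write a[3]=4 → slow++,fast++
(s=3,f=6) a[fast]=4=a[slow] dup → fast++
(s=3,f=7) a[fast]=4=a[slow] dup → fast++
(s=3,f=8) a[fast]=5≠a[slow]=4 write a[4]=5 → slow++,fast++

slow=4, fast=9, prefix=[1, 2, 4, 5]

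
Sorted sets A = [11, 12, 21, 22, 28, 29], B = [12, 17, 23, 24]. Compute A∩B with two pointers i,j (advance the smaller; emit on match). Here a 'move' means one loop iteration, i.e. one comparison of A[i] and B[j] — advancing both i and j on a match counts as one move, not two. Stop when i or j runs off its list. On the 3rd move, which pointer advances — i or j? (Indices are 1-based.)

j

[i=1,j=1] 11<12 → i++
[i=2,j=1] 12==12 emit → i++,j++
[i=3,j=2] 21>17 → j++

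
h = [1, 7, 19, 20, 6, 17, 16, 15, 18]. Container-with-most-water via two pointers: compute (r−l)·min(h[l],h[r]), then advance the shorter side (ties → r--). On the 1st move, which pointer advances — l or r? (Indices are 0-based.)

l=0 r=8: min(1,18)*8=8 best=8 *, l++

l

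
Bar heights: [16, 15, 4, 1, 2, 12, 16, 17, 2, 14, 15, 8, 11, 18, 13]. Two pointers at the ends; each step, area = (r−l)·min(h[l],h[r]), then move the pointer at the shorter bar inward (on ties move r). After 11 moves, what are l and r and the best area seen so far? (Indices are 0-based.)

l=10, r=13, best area=208

l=0 r=14: min(16,13)*14=182 best=182 *, r--
l=0 r=13: min(16,18)*13=208 best=208 *, l++
l=1 r=13: min(15,18)*12=180 best=208, l++
l=2 r=13: min(4,18)*11=44 best=208, l++
l=3 r=13: min(1,18)*10=10 best=208, l++
l=4 r=13: min(2,18)*9=18 best=208, l++
l=5 r=13: min(12,18)*8=96 best=208, l++
l=6 r=13: min(16,18)*7=112 best=208, l++
l=7 r=13: min(17,18)*6=102 best=208, l++
l=8 r=13: min(2,18)*5=10 best=208, l++
l=9 r=13: min(14,18)*4=56 best=208, l++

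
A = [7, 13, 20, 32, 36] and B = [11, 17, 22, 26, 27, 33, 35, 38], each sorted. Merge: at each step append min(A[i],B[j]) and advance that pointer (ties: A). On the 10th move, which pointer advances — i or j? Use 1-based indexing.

i=1 j=1: A[i]=7<=B[j]=11 take 7, i++
i=2 j=1: A[i]=13>B[j]=11 take 11, j++
i=2 j=2: A[i]=13<=B[j]=17 take 13, i++
i=3 j=2: A[i]=20>B[j]=17 take 17, j++
i=3 j=3: A[i]=20<=B[j]=22 take 20, i++
i=4 j=3: A[i]=32>B[j]=22 take 22, j++
i=4 j=4: A[i]=32>B[j]=26 take 26, j++
i=4 j=5: A[i]=32>B[j]=27 take 27, j++
i=4 j=6: A[i]=32<=B[j]=33 take 32, i++
i=5 j=6: A[i]=36>B[j]=33 take 33, j++

j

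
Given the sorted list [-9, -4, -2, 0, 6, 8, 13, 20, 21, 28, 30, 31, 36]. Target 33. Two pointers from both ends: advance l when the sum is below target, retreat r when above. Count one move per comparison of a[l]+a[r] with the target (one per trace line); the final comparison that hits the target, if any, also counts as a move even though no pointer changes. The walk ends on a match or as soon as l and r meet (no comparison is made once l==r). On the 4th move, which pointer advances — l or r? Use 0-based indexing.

l=0 r=12: -9+36=27 <33, l++
l=1 r=12: -4+36=32 <33, l++
l=2 r=12: -2+36=34 >33, r--
l=2 r=11: -2+31=29 <33, l++

l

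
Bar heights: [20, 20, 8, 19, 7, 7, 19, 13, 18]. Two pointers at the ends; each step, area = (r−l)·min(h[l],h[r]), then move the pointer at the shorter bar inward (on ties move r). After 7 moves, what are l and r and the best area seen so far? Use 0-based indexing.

l=0, r=1, best area=144

[0,8] min(20,18)*8=144 best=144 * → r--
[0,7] min(20,13)*7=91 best=144 → r--
[0,6] min(20,19)*6=114 best=144 → r--
[0,5] min(20,7)*5=35 best=144 → r--
[0,4] min(20,7)*4=28 best=144 → r--
[0,3] min(20,19)*3=57 best=144 → r--
[0,2] min(20,8)*2=16 best=144 → r--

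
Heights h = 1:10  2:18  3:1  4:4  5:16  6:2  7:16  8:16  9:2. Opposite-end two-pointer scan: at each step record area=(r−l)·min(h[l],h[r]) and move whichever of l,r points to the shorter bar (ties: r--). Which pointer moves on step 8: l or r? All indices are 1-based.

[1,9] min(10,2)*8=16 best=16 * → r--
[1,8] min(10,16)*7=70 best=70 * → l++
[2,8] min(18,16)*6=96 best=96 * → r--
[2,7] min(18,16)*5=80 best=96 → r--
[2,6] min(18,2)*4=8 best=96 → r--
[2,5] min(18,16)*3=48 best=96 → r--
[2,4] min(18,4)*2=8 best=96 → r--
[2,3] min(18,1)*1=1 best=96 → r--

r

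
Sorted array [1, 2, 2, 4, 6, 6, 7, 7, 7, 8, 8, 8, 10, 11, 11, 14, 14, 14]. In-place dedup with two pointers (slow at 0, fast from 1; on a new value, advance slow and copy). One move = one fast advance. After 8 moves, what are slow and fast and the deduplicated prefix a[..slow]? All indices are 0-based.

slow=0 fast=1: a[fast]=2≠a[slow]=1 write a[1]=2, slow++,fast++
slow=1 fast=2: a[fast]=2=a[slow] dup, fast++
slow=1 fast=3: a[fast]=4≠a[slow]=2 write a[2]=4, slow++,fast++
slow=2 fast=4: a[fast]=6≠a[slow]=4 write a[3]=6, slow++,fast++
slow=3 fast=5: a[fast]=6=a[slow] dup, fast++
slow=3 fast=6: a[fast]=7≠a[slow]=6 write a[4]=7, slow++,fast++
slow=4 fast=7: a[fast]=7=a[slow] dup, fast++
slow=4 fast=8: a[fast]=7=a[slow] dup, fast++

slow=4, fast=9, prefix=[1, 2, 4, 6, 7]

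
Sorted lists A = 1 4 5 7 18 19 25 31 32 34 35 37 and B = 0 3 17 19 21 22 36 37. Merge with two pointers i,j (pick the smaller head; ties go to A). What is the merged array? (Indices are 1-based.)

[i=1,j=1] A[i]=1>B[j]=0 take 0 → j++
[i=1,j=2] A[i]=1<=B[j]=3 take 1 → i++
[i=2,j=2] A[i]=4>B[j]=3 take 3 → j++
[i=2,j=3] A[i]=4<=B[j]=17 take 4 → i++
[i=3,j=3] A[i]=5<=B[j]=17 take 5 → i++
[i=4,j=3] A[i]=7<=B[j]=17 take 7 → i++
[i=5,j=3] A[i]=18>B[j]=17 take 17 → j++
[i=5,j=4] A[i]=18<=B[j]=19 take 18 → i++
[i=6,j=4] A[i]=19<=B[j]=19 take 19 → i++
[i=7,j=4] A[i]=25>B[j]=19 take 19 → j++
[i=7,j=5] A[i]=25>B[j]=21 take 21 → j++
[i=7,j=6] A[i]=25>B[j]=22 take 22 → j++
[i=7,j=7] A[i]=25<=B[j]=36 take 25 → i++
[i=8,j=7] A[i]=31<=B[j]=36 take 31 → i++
[i=9,j=7] A[i]=32<=B[j]=36 take 32 → i++
[i=10,j=7] A[i]=34<=B[j]=36 take 34 → i++
[i=11,j=7] A[i]=35<=B[j]=36 take 35 → i++
[i=12,j=7] A[i]=37>B[j]=36 take 36 → j++
[i=12,j=8] A[i]=37<=B[j]=37 take 37 → i++
[i=13,j=8] A done, take B[j]=37 → j++

[0, 1, 3, 4, 5, 7, 17, 18, 19, 19, 21, 22, 25, 31, 32, 34, 35, 36, 37, 37]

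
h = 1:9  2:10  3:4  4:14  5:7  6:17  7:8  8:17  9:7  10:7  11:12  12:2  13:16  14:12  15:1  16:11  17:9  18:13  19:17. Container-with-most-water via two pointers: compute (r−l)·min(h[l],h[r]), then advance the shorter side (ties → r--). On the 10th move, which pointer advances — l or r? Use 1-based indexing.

[1,19] min(9,17)*18=162 best=162 * → l++
[2,19] min(10,17)*17=170 best=170 * → l++
[3,19] min(4,17)*16=64 best=170 → l++
[4,19] min(14,17)*15=210 best=210 * → l++
[5,19] min(7,17)*14=98 best=210 → l++
[6,19] min(17,17)*13=221 best=221 * → r--
[6,18] min(17,13)*12=156 best=221 → r--
[6,17] min(17,9)*11=99 best=221 → r--
[6,16] min(17,11)*10=110 best=221 → r--
[6,15] min(17,1)*9=9 best=221 → r--

r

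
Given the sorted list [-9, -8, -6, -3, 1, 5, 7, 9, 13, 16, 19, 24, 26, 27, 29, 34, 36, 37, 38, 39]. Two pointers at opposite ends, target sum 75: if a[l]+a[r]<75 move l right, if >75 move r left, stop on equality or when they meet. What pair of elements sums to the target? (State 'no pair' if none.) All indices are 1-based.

[1,20] -9+39=30 <75 → l++
[2,20] -8+39=31 <75 → l++
[3,20] -6+39=33 <75 → l++
[4,20] -3+39=36 <75 → l++
[5,20] 1+39=40 <75 → l++
[6,20] 5+39=44 <75 → l++
[7,20] 7+39=46 <75 → l++
[8,20] 9+39=48 <75 → l++
[9,20] 13+39=52 <75 → l++
[10,20] 16+39=55 <75 → l++
[11,20] 19+39=58 <75 → l++
[12,20] 24+39=63 <75 → l++
[13,20] 26+39=65 <75 → l++
[14,20] 27+39=66 <75 → l++
[15,20] 29+39=68 <75 → l++
[16,20] 34+39=73 <75 → l++
[17,20] 36+39=75 → found

(36, 39)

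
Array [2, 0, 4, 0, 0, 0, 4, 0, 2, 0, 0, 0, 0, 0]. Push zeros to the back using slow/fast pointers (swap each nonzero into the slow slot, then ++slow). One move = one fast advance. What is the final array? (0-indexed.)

(s=0,f=0) a[fast]=2≠0 swap→a[0]=2 → slow++,fast++
(s=1,f=1) a[fast]=0 → fast++
(s=1,f=2) a[fast]=4≠0 swap→a[1]=4 → slow++,fast++
(s=2,f=3) a[fast]=0 → fast++
(s=2,f=4) a[fast]=0 → fast++
(s=2,f=5) a[fast]=0 → fast++
(s=2,f=6) a[fast]=4≠0 swap→a[2]=4 → slow++,fast++
(s=3,f=7) a[fast]=0 → fast++
(s=3,f=8) a[fast]=2≠0 swap→a[3]=2 → slow++,fast++
(s=4,f=9) a[fast]=0 → fast++
(s=4,f=10) a[fast]=0 → fast++
(s=4,f=11) a[fast]=0 → fast++
(s=4,f=12) a[fast]=0 → fast++
(s=4,f=13) a[fast]=0 → fast++

[2, 4, 4, 2, 0, 0, 0, 0, 0, 0, 0, 0, 0, 0]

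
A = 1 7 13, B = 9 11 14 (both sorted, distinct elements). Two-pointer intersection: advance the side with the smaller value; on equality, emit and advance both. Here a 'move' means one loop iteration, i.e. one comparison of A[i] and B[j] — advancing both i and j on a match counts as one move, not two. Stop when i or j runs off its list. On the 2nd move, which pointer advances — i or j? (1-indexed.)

[i=1,j=1] 1<9 → i++
[i=2,j=1] 7<9 → i++

i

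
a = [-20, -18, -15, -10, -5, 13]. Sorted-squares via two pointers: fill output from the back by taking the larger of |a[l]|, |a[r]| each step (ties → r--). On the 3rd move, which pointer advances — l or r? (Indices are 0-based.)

[0,5] |-20|>|13| out[5]=400 → l++
[1,5] |-18|>|13| out[4]=324 → l++
[2,5] |-15|>|13| out[3]=225 → l++

l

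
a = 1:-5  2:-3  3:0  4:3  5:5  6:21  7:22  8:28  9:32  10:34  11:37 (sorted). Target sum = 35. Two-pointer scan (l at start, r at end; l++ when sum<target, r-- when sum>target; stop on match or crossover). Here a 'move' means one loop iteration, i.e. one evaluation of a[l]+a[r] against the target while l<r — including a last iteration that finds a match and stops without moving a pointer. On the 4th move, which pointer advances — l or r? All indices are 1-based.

l

l=1 r=11: -5+37=32 <35, l++
l=2 r=11: -3+37=34 <35, l++
l=3 r=11: 0+37=37 >35, r--
l=3 r=10: 0+34=34 <35, l++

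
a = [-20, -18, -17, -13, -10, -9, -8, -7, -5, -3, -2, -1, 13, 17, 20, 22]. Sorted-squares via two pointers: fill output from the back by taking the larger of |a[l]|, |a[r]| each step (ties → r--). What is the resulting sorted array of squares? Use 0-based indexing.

[0,15] |-20|<=|22| out[15]=484 → r--
[0,14] |-20|<=|20| out[14]=400 → r--
[0,13] |-20|>|17| out[13]=400 → l++
[1,13] |-18|>|17| out[12]=324 → l++
[2,13] |-17|<=|17| out[11]=289 → r--
[2,12] |-17|>|13| out[10]=289 → l++
[3,12] |-13|<=|13| out[9]=169 → r--
[3,11] |-13|>|-1| out[8]=169 → l++
[4,11] |-10|>|-1| out[7]=100 → l++
[5,11] |-9|>|-1| out[6]=81 → l++
[6,11] |-8|>|-1| out[5]=64 → l++
[7,11] |-7|>|-1| out[4]=49 → l++
[8,11] |-5|>|-1| out[3]=25 → l++
[9,11] |-3|>|-1| out[2]=9 → l++
[10,11] |-2|>|-1| out[1]=4 → l++
[11,11] |-1|<=|-1| out[0]=1 → r--

[1, 4, 9, 25, 49, 64, 81, 100, 169, 169, 289, 289, 324, 400, 400, 484]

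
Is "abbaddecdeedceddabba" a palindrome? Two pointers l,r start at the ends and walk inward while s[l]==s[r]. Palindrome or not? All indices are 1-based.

palindrome

l=1 r=20: 'a'=='a', l++,r--
l=2 r=19: 'b'=='b', l++,r--
l=3 r=18: 'b'=='b', l++,r--
l=4 r=17: 'a'=='a', l++,r--
l=5 r=16: 'd'=='d', l++,r--
l=6 r=15: 'd'=='d', l++,r--
l=7 r=14: 'e'=='e', l++,r--
l=8 r=13: 'c'=='c', l++,r--
l=9 r=12: 'd'=='d', l++,r--
l=10 r=11: 'e'=='e', l++,r--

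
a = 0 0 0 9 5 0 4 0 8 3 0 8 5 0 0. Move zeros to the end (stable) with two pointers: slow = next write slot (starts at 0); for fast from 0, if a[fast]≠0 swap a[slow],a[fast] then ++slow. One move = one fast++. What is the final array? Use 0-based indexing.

(s=0,f=0) a[fast]=0 → fast++
(s=0,f=1) a[fast]=0 → fast++
(s=0,f=2) a[fast]=0 → fast++
(s=0,f=3) a[fast]=9≠0 swap→a[0]=9 → slow++,fast++
(s=1,f=4) a[fast]=5≠0 swap→a[1]=5 → slow++,fast++
(s=2,f=5) a[fast]=0 → fast++
(s=2,f=6) a[fast]=4≠0 swap→a[2]=4 → slow++,fast++
(s=3,f=7) a[fast]=0 → fast++
(s=3,f=8) a[fast]=8≠0 swap→a[3]=8 → slow++,fast++
(s=4,f=9) a[fast]=3≠0 swap→a[4]=3 → slow++,fast++
(s=5,f=10) a[fast]=0 → fast++
(s=5,f=11) a[fast]=8≠0 swap→a[5]=8 → slow++,fast++
(s=6,f=12) a[fast]=5≠0 swap→a[6]=5 → slow++,fast++
(s=7,f=13) a[fast]=0 → fast++
(s=7,f=14) a[fast]=0 → fast++

[9, 5, 4, 8, 3, 8, 5, 0, 0, 0, 0, 0, 0, 0, 0]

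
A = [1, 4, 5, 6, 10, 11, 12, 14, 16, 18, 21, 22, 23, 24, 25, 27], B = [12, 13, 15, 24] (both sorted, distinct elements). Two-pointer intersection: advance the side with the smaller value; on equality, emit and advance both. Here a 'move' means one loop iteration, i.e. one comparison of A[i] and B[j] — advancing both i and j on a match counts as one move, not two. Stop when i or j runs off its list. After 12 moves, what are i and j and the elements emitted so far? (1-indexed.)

i=11, j=4, emitted=[12]

[i=1,j=1] 1<12 → i++
[i=2,j=1] 4<12 → i++
[i=3,j=1] 5<12 → i++
[i=4,j=1] 6<12 → i++
[i=5,j=1] 10<12 → i++
[i=6,j=1] 11<12 → i++
[i=7,j=1] 12==12 emit → i++,j++
[i=8,j=2] 14>13 → j++
[i=8,j=3] 14<15 → i++
[i=9,j=3] 16>15 → j++
[i=9,j=4] 16<24 → i++
[i=10,j=4] 18<24 → i++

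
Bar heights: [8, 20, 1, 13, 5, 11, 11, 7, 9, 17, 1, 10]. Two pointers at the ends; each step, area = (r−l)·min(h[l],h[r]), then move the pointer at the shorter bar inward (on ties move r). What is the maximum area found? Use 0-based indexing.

max area = 136

[0,11] min(8,10)*11=88 best=88 * → l++
[1,11] min(20,10)*10=100 best=100 * → r--
[1,10] min(20,1)*9=9 best=100 → r--
[1,9] min(20,17)*8=136 best=136 * → r--
[1,8] min(20,9)*7=63 best=136 → r--
[1,7] min(20,7)*6=42 best=136 → r--
[1,6] min(20,11)*5=55 best=136 → r--
[1,5] min(20,11)*4=44 best=136 → r--
[1,4] min(20,5)*3=15 best=136 → r--
[1,3] min(20,13)*2=26 best=136 → r--
[1,2] min(20,1)*1=1 best=136 → r--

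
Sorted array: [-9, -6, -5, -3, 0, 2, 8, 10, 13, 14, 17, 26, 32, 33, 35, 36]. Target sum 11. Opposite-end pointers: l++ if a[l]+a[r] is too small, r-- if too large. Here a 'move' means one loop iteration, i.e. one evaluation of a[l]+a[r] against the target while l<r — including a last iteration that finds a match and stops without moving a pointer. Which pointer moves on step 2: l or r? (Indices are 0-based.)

[0,15] -9+36=27 >11 → r--
[0,14] -9+35=26 >11 → r--

r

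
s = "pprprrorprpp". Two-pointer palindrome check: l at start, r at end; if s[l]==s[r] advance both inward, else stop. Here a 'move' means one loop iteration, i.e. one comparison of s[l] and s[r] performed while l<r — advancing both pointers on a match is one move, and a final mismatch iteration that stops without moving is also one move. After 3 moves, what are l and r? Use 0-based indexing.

l=3, r=8

[0,11] 'p'=='p' → l++,r--
[1,10] 'p'=='p' → l++,r--
[2,9] 'r'=='r' → l++,r--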